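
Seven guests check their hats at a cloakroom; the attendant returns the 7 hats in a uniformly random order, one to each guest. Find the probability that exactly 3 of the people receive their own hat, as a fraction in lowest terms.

Favorable outcomes: C(7,3)·!4 = 35·9 = 315.
Total outcomes: 7! = 5040.
Probability = 315/5040 = 1/16.

1/16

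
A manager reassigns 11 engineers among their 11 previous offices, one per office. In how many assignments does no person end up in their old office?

!11 is the nearest integer to 11!/e.
11! = 39916800, and 39916800/e ≈ 14684570.08, so !11 = 14684570.

14684570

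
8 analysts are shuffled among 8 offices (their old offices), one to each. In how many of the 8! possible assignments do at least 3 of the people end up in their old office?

3235

# with exactly i fixed is C(8,i)·!(8-i); sum over i=3..8:
  i=3: C(8,3)·!5 = 56·44 = 2464
  i=4: C(8,4)·!4 = 70·9 = 630
  i=5: C(8,5)·!3 = 56·2 = 112
  i=6: C(8,6)·!2 = 28·1 = 28
  i=7: C(8,7)·!1 = 8·0 = 0
  i=8: C(8,8)·!0 = 1·1 = 1
Total = 3235.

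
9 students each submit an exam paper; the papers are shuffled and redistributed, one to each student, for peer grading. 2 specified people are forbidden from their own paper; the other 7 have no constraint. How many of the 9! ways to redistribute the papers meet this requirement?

Let A_j be the event that the j-th constrained one is fixed. By inclusion-exclusion over the 2 events:
Σ_{j=0}^{2} (-1)^j C(2,j)(9-j)!
= C(2,0)·9! - C(2,1)·8! + C(2,2)·7!
= 362880 - 80640 + 5040
= 287280

287280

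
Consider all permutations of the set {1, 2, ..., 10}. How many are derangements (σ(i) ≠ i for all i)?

Use !n = n·!(n-1) + (-1)^n.
!10 = 10·133496 + 1 = 1334961

1334961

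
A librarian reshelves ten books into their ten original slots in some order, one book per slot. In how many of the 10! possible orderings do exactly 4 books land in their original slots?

Choose which 4 of the 10 are fixed: C(10,4) = 210.
The other 6 form a derangement: !6 = 265.
Total: 210 × 265 = 55650.

55650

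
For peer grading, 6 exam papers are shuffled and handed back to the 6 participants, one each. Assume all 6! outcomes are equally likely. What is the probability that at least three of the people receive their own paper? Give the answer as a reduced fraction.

7/90

Favorable outcomes: Σ_{i≥3} C(6,i)·!(6-i) = 20·2 + 15·1 + 6·0 + 1·1 = 56.
Total outcomes: 6! = 720.
Probability = 56/720 = 7/90.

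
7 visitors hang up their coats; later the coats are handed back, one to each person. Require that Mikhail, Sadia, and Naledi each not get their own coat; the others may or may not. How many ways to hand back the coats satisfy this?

3216

Inclusion-exclusion on the 3 forbidden self-matches:
Σ_{j=0}^{3} (-1)^j C(3,j)(7-j)!
= C(3,0)·7! - C(3,1)·6! + C(3,2)·5! - C(3,3)·4!
= 5040 - 2160 + 360 - 24
= 3216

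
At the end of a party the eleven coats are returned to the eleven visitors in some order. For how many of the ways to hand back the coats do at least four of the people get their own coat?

757934

Sum C(11,i)·!(11-i) for i = 4..11:
  i=4: C(11,4)·!7 = 330·1854 = 611820
  i=5: C(11,5)·!6 = 462·265 = 122430
  i=6: C(11,6)·!5 = 462·44 = 20328
  i=7: C(11,7)·!4 = 330·9 = 2970
  i=8: C(11,8)·!3 = 165·2 = 330
  i=9: C(11,9)·!2 = 55·1 = 55
  i=10: C(11,10)·!1 = 11·0 = 0
  i=11: C(11,11)·!0 = 1·1 = 1
Total = 757934.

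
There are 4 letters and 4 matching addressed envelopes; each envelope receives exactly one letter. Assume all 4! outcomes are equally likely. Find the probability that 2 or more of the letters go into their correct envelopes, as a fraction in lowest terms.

Favorable outcomes: Σ_{i≥2} C(4,i)·!(4-i) = 6·1 + 4·0 + 1·1 = 7.
Total outcomes: 4! = 24.
Probability = 7/24 = 7/24.

7/24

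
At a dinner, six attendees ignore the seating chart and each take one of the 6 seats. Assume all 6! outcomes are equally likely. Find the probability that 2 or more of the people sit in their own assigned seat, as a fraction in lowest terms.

191/720

Favorable outcomes: Σ_{i≥2} C(6,i)·!(6-i) = 15·9 + 20·2 + 15·1 + 6·0 + 1·1 = 191.
Total outcomes: 6! = 720.
Probability = 191/720 = 191/720.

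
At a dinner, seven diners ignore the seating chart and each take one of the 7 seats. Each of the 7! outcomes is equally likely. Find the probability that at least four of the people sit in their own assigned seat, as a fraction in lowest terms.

Favorable outcomes: Σ_{i≥4} C(7,i)·!(7-i) = 35·2 + 21·1 + 7·0 + 1·1 = 92.
Total outcomes: 7! = 5040.
Probability = 92/5040 = 23/1260.

23/1260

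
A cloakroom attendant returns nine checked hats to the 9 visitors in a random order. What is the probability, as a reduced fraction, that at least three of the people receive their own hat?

29143/362880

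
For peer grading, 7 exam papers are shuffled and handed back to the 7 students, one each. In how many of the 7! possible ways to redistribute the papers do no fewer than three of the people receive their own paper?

407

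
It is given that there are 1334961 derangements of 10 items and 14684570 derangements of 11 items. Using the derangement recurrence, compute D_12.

176214841

D_12 = (12-1)·(D_11 + D_10) = 11·(14684570 + 1334961) = 11·16019531 = 176214841.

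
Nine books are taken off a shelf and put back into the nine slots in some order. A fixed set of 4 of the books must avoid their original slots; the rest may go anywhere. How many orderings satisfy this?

229080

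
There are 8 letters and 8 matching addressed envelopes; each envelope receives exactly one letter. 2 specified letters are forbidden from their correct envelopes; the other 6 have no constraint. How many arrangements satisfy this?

30960

Inclusion-exclusion on the 2 forbidden self-matches:
Σ_{j=0}^{2} (-1)^j C(2,j)(8-j)!
= C(2,0)·8! - C(2,1)·7! + C(2,2)·6!
= 40320 - 10080 + 720
= 30960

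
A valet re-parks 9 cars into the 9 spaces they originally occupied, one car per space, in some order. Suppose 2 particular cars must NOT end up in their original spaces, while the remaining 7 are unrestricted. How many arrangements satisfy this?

Inclusion-exclusion on the 2 forbidden self-matches:
Σ_{j=0}^{2} (-1)^j C(2,j)(9-j)!
= C(2,0)·9! - C(2,1)·8! + C(2,2)·7!
= 362880 - 80640 + 5040
= 287280

287280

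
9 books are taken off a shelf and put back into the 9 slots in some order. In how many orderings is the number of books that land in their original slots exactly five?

1134

Pick the 5 fixed positions: C(9,5) = 126 ways.
The remaining 4 must be deranged: !4 = 9.
Total: 126 × 9 = 1134.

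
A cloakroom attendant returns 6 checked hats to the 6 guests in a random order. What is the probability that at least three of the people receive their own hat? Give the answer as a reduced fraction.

Favorable outcomes: Σ_{i≥3} C(6,i)·!(6-i) = 20·2 + 15·1 + 6·0 + 1·1 = 56.
Total outcomes: 6! = 720.
Probability = 56/720 = 7/90.

7/90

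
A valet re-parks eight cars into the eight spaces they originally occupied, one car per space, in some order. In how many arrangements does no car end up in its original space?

14833

!8 is the nearest integer to 8!/e.
8! = 40320, and 40320/e ≈ 14832.90, so !8 = 14833.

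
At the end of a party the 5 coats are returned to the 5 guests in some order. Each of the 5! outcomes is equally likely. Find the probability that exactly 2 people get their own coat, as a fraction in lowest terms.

Favorable outcomes: C(5,2)·!3 = 10·2 = 20.
Total outcomes: 5! = 120.
Probability = 20/120 = 1/6.

1/6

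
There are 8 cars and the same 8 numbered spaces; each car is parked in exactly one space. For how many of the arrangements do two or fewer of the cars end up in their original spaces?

Sum C(8,i)·!(8-i) for i = 0..2:
  i=0: C(8,0)·!8 = 1·14833 = 14833
  i=1: C(8,1)·!7 = 8·1854 = 14832
  i=2: C(8,2)·!6 = 28·265 = 7420
Total = 37085.

37085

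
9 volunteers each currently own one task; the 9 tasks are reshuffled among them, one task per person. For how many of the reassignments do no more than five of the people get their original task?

Sum C(9,i)·!(9-i) for i = 0..5:
  i=0: C(9,0)·!9 = 1·133496 = 133496
  i=1: C(9,1)·!8 = 9·14833 = 133497
  i=2: C(9,2)·!7 = 36·1854 = 66744
  i=3: C(9,3)·!6 = 84·265 = 22260
  i=4: C(9,4)·!5 = 126·44 = 5544
  i=5: C(9,5)·!4 = 126·9 = 1134
Total = 362675.

362675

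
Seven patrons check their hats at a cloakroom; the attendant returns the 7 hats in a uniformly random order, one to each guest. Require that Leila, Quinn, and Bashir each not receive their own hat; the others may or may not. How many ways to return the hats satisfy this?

3216

Let A_j be the event that the j-th constrained one is fixed. By inclusion-exclusion over the 3 events:
Σ_{j=0}^{3} (-1)^j C(3,j)(7-j)!
= C(3,0)·7! - C(3,1)·6! + C(3,2)·5! - C(3,3)·4!
= 5040 - 2160 + 360 - 24
= 3216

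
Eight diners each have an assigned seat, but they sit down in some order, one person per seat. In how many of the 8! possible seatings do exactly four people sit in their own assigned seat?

630

Choose which 4 of the 8 are fixed: C(8,4) = 70.
The other 4 form a derangement: !4 = 9.
Total: 70 × 9 = 630.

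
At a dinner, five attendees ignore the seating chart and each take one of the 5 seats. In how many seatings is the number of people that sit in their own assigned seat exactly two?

20

Choose which 2 of the 5 are fixed: C(5,2) = 10.
The remaining 3 must be deranged: !3 = 2.
Total: 10 × 2 = 20.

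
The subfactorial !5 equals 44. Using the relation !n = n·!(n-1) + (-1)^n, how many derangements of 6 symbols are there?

265

!6 = 6·44 + 1 = 265.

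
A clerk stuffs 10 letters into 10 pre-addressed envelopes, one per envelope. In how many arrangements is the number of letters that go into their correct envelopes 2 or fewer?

3337406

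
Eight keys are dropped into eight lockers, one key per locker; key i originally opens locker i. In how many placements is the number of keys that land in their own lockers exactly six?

28

Choose which 6 of the 8 are fixed: C(8,6) = 28.
The other 2 form a derangement: !2 = 1.
Total: 28 × 1 = 28.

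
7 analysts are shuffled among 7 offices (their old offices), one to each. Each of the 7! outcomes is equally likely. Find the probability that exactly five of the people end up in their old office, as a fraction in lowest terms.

Favorable outcomes: C(7,5)·!2 = 21·1 = 21.
Total outcomes: 7! = 5040.
Probability = 21/5040 = 1/240.

1/240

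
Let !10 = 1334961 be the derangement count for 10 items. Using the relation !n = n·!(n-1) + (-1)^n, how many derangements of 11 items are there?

14684570

!11 = 11·1334961 - 1 = 14684570.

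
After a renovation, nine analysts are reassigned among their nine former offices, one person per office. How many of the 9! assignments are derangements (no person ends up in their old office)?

133496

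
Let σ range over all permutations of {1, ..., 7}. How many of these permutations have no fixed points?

1854

!7 is the nearest integer to 7!/e.
7! = 5040, and 5040/e ≈ 1854.11, so !7 = 1854.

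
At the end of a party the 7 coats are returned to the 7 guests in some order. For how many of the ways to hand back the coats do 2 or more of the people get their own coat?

1331

Sum C(7,i)·!(7-i) for i = 2..7:
  i=2: C(7,2)·!5 = 21·44 = 924
  i=3: C(7,3)·!4 = 35·9 = 315
  i=4: C(7,4)·!3 = 35·2 = 70
  i=5: C(7,5)·!2 = 21·1 = 21
  i=6: C(7,6)·!1 = 7·0 = 0
  i=7: C(7,7)·!0 = 1·1 = 1
Total = 1331.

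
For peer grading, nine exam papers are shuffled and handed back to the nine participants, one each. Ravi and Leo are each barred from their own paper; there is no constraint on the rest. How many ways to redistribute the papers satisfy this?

Inclusion-exclusion on the 2 forbidden self-matches:
Σ_{j=0}^{2} (-1)^j C(2,j)(9-j)!
= C(2,0)·9! - C(2,1)·8! + C(2,2)·7!
= 362880 - 80640 + 5040
= 287280

287280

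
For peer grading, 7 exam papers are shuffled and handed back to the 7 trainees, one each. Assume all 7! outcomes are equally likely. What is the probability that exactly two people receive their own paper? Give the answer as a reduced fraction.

Favorable outcomes: C(7,2)·!5 = 21·44 = 924.
Total outcomes: 7! = 5040.
Probability = 924/5040 = 11/60.

11/60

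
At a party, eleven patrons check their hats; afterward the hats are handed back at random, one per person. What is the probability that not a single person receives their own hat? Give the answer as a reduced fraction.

Favorable outcomes: !11 = 14684570.
Total outcomes: 11! = 39916800.
Probability = 14684570/39916800 = 1468457/3991680.

1468457/3991680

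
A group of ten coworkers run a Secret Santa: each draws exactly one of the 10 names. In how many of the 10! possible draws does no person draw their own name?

Use !n = n·!(n-1) + (-1)^n.
!10 = 10·133496 + 1 = 1334961

1334961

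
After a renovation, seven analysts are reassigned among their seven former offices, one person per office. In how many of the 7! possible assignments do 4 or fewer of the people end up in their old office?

Sum C(7,i)·!(7-i) for i = 0..4:
  i=0: C(7,0)·!7 = 1·1854 = 1854
  i=1: C(7,1)·!6 = 7·265 = 1855
  i=2: C(7,2)·!5 = 21·44 = 924
  i=3: C(7,3)·!4 = 35·9 = 315
  i=4: C(7,4)·!3 = 35·2 = 70
Total = 5018.

5018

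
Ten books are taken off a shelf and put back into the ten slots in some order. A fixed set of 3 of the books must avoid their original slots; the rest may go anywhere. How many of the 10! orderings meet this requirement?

Inclusion-exclusion on the 3 forbidden self-matches:
Σ_{j=0}^{3} (-1)^j C(3,j)(10-j)!
= C(3,0)·10! - C(3,1)·9! + C(3,2)·8! - C(3,3)·7!
= 3628800 - 1088640 + 120960 - 5040
= 2656080

2656080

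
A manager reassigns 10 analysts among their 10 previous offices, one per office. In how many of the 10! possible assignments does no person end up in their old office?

!10 = 10! · Σ_{k=0}^{10} (-1)^k/k!
= 10! - 10!/1! + 10!/2! - 10!/3! + 10!/4! - 10!/5! + 10!/6! - 10!/7! + 10!/8! - 10!/9! + 10!/10!
= 3628800 - 3628800 + 1814400 - 604800 + 151200 - 30240 + 5040 - 720 + 90 - 10 + 1
= 1334961

1334961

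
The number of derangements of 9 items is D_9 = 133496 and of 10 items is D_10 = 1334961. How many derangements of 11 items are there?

D_11 = (11-1)·(D_10 + D_9) = 10·(1334961 + 133496) = 10·1468457 = 14684570.

14684570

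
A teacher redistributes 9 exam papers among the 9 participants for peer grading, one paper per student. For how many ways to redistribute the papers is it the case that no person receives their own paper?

By inclusion-exclusion, !9 = Σ (-1)^k · 9!/k! for k=0..9
= 9! - 9!/1! + 9!/2! - 9!/3! + 9!/4! - 9!/5! + 9!/6! - 9!/7! + 9!/8! - 9!/9!
= 362880 - 362880 + 181440 - 60480 + 15120 - 3024 + 504 - 72 + 9 - 1
= 133496

133496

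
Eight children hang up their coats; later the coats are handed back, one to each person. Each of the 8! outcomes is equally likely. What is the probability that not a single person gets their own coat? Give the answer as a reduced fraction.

2119/5760

Favorable outcomes: !8 = 14833.
Total outcomes: 8! = 40320.
Probability = 14833/40320 = 2119/5760.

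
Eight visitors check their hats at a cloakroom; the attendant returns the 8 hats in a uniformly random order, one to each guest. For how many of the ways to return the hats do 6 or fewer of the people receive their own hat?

40319

# with exactly i fixed is C(8,i)·!(8-i); sum over i=0..6:
  i=0: C(8,0)·!8 = 1·14833 = 14833
  i=1: C(8,1)·!7 = 8·1854 = 14832
  i=2: C(8,2)·!6 = 28·265 = 7420
  i=3: C(8,3)·!5 = 56·44 = 2464
  i=4: C(8,4)·!4 = 70·9 = 630
  i=5: C(8,5)·!3 = 56·2 = 112
  i=6: C(8,6)·!2 = 28·1 = 28
Total = 40319.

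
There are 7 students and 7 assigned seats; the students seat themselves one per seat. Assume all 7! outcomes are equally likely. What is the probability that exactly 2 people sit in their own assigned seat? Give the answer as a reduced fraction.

11/60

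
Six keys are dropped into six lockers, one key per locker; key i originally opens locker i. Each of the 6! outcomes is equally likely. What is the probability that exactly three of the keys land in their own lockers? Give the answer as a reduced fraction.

1/18

Favorable outcomes: C(6,3)·!3 = 20·2 = 40.
Total outcomes: 6! = 720.
Probability = 40/720 = 1/18.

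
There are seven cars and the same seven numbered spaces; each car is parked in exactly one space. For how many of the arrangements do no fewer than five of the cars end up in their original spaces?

22

Sum C(7,i)·!(7-i) for i = 5..7:
  i=5: C(7,5)·!2 = 21·1 = 21
  i=6: C(7,6)·!1 = 7·0 = 0
  i=7: C(7,7)·!0 = 1·1 = 1
Total = 22.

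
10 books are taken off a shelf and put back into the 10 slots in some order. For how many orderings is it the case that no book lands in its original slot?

1334961

The number of derangements of 10 is !10 = Σ_{k=0}^{10} (-1)^k·10!/k!
= 10! - 10!/1! + 10!/2! - 10!/3! + 10!/4! - 10!/5! + 10!/6! - 10!/7! + 10!/8! - 10!/9! + 10!/10!
= 3628800 - 3628800 + 1814400 - 604800 + 151200 - 30240 + 5040 - 720 + 90 - 10 + 1
= 1334961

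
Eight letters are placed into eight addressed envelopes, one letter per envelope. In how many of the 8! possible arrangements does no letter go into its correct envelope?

14833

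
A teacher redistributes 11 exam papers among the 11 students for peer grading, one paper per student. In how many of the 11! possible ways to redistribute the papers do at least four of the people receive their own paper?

757934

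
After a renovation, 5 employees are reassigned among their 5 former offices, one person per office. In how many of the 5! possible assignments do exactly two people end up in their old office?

20

Pick the 2 fixed positions: C(5,2) = 10 ways.
The other 3 form a derangement: !3 = 2.
Total: 10 × 2 = 20.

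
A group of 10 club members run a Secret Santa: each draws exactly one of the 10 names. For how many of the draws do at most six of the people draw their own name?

3628514

Sum C(10,i)·!(10-i) for i = 0..6:
  i=0: C(10,0)·!10 = 1·1334961 = 1334961
  i=1: C(10,1)·!9 = 10·133496 = 1334960
  i=2: C(10,2)·!8 = 45·14833 = 667485
  i=3: C(10,3)·!7 = 120·1854 = 222480
  i=4: C(10,4)·!6 = 210·265 = 55650
  i=5: C(10,5)·!5 = 252·44 = 11088
  i=6: C(10,6)·!4 = 210·9 = 1890
Total = 3628514.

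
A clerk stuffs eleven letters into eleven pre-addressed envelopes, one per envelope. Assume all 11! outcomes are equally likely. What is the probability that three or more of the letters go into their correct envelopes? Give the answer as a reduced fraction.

3205379/39916800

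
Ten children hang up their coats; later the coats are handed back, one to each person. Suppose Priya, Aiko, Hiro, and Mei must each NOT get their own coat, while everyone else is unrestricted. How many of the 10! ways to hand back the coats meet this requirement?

2399760

Let A_j be the event that the j-th constrained one is fixed. By inclusion-exclusion over the 4 events:
Σ_{j=0}^{4} (-1)^j C(4,j)(10-j)!
= C(4,0)·10! - C(4,1)·9! + C(4,2)·8! - C(4,3)·7! + C(4,4)·6!
= 3628800 - 1451520 + 241920 - 20160 + 720
= 2399760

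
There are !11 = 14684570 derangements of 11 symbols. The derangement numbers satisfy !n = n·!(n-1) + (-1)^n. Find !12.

176214841

!12 = 12·14684570 + 1 = 176214841.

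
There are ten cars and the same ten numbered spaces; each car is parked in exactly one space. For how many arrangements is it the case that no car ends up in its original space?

1334961

The subfactorial !10 = [10!/e] (nearest integer).
10! = 3628800, and 3628800/e ≈ 1334960.92, so !10 = 1334961.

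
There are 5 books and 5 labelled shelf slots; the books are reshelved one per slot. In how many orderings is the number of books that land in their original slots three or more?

11

Sum C(5,i)·!(5-i) for i = 3..5:
  i=3: C(5,3)·!2 = 10·1 = 10
  i=4: C(5,4)·!1 = 5·0 = 0
  i=5: C(5,5)·!0 = 1·1 = 1
Total = 11.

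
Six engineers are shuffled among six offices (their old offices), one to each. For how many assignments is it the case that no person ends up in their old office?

265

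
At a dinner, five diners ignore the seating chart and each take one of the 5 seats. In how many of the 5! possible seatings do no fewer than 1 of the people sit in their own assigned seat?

76

# with exactly i fixed is C(5,i)·!(5-i); sum over i=1..5:
  i=1: C(5,1)·!4 = 5·9 = 45
  i=2: C(5,2)·!3 = 10·2 = 20
  i=3: C(5,3)·!2 = 10·1 = 10
  i=4: C(5,4)·!1 = 5·0 = 0
  i=5: C(5,5)·!0 = 1·1 = 1
Total = 76.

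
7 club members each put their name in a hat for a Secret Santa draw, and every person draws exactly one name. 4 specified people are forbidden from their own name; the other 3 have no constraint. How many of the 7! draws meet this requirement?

Inclusion-exclusion on the 4 forbidden self-matches:
Σ_{j=0}^{4} (-1)^j C(4,j)(7-j)!
= C(4,0)·7! - C(4,1)·6! + C(4,2)·5! - C(4,3)·4! + C(4,4)·3!
= 5040 - 2880 + 720 - 96 + 6
= 2790

2790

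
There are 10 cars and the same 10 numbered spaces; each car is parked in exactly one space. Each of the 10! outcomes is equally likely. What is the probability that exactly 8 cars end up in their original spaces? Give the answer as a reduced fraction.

1/80640

Favorable outcomes: C(10,8)·!2 = 45·1 = 45.
Total outcomes: 10! = 3628800.
Probability = 45/3628800 = 1/80640.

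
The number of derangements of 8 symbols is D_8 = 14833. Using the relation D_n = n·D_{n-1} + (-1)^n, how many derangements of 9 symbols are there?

133496

D_9 = 9·14833 - 1 = 133496.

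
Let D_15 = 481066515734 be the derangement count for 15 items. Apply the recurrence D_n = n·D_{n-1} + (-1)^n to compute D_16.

7697064251745

D_16 = 16·481066515734 + 1 = 7697064251745.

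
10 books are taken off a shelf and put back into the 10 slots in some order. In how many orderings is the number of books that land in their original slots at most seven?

3628754

# with exactly i fixed is C(10,i)·!(10-i); sum over i=0..7:
  i=0: C(10,0)·!10 = 1·1334961 = 1334961
  i=1: C(10,1)·!9 = 10·133496 = 1334960
  i=2: C(10,2)·!8 = 45·14833 = 667485
  i=3: C(10,3)·!7 = 120·1854 = 222480
  i=4: C(10,4)·!6 = 210·265 = 55650
  i=5: C(10,5)·!5 = 252·44 = 11088
  i=6: C(10,6)·!4 = 210·9 = 1890
  i=7: C(10,7)·!3 = 120·2 = 240
Total = 3628754.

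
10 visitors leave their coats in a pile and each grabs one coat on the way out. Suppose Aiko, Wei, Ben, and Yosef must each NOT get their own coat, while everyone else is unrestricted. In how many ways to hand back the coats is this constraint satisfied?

2399760

Let A_j be the event that the j-th constrained one is fixed. By inclusion-exclusion over the 4 events:
Σ_{j=0}^{4} (-1)^j C(4,j)(10-j)!
= C(4,0)·10! - C(4,1)·9! + C(4,2)·8! - C(4,3)·7! + C(4,4)·6!
= 3628800 - 1451520 + 241920 - 20160 + 720
= 2399760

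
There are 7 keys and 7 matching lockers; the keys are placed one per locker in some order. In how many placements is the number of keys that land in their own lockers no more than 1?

3709

# with exactly i fixed is C(7,i)·!(7-i); sum over i=0..1:
  i=0: C(7,0)·!7 = 1·1854 = 1854
  i=1: C(7,1)·!6 = 7·265 = 1855
Total = 3709.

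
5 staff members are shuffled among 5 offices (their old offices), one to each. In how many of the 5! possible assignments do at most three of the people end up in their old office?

119

# with exactly i fixed is C(5,i)·!(5-i); sum over i=0..3:
  i=0: C(5,0)·!5 = 1·44 = 44
  i=1: C(5,1)·!4 = 5·9 = 45
  i=2: C(5,2)·!3 = 10·2 = 20
  i=3: C(5,3)·!2 = 10·1 = 10
Total = 119.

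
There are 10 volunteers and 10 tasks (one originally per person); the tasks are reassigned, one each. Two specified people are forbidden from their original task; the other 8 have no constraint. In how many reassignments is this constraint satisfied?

2943360

Let A_j be the event that the j-th constrained one is fixed. By inclusion-exclusion over the 2 events:
Σ_{j=0}^{2} (-1)^j C(2,j)(10-j)!
= C(2,0)·10! - C(2,1)·9! + C(2,2)·8!
= 3628800 - 725760 + 40320
= 2943360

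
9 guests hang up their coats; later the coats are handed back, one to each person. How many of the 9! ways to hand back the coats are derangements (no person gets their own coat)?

133496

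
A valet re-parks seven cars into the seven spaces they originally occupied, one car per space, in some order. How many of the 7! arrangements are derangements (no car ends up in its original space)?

The number of derangements of 7 is !7 = Σ_{k=0}^{7} (-1)^k·7!/k!
= 7! - 7!/1! + 7!/2! - 7!/3! + 7!/4! - 7!/5! + 7!/6! - 7!/7!
= 5040 - 5040 + 2520 - 840 + 210 - 42 + 7 - 1
= 1854

1854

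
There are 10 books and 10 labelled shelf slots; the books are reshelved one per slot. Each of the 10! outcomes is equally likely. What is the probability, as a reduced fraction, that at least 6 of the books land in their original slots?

Favorable outcomes: Σ_{i≥6} C(10,i)·!(10-i) = 210·9 + 120·2 + 45·1 + 10·0 + 1·1 = 2176.
Total outcomes: 10! = 3628800.
Probability = 2176/3628800 = 17/28350.

17/28350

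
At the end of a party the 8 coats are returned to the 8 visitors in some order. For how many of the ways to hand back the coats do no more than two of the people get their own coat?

37085

# with exactly i fixed is C(8,i)·!(8-i); sum over i=0..2:
  i=0: C(8,0)·!8 = 1·14833 = 14833
  i=1: C(8,1)·!7 = 8·1854 = 14832
  i=2: C(8,2)·!6 = 28·265 = 7420
Total = 37085.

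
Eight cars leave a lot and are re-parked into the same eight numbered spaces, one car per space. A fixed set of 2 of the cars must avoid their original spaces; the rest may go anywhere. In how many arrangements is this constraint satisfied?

30960

Let A_j be the event that the j-th constrained one is fixed. By inclusion-exclusion over the 2 events:
Σ_{j=0}^{2} (-1)^j C(2,j)(8-j)!
= C(2,0)·8! - C(2,1)·7! + C(2,2)·6!
= 40320 - 10080 + 720
= 30960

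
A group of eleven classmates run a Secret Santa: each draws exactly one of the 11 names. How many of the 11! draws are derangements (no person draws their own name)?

14684570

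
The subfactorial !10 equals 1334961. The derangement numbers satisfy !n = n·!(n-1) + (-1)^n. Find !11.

!11 = 11·1334961 - 1 = 14684570.

14684570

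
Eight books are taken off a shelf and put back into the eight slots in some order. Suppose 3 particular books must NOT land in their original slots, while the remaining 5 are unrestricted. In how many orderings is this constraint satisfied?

27240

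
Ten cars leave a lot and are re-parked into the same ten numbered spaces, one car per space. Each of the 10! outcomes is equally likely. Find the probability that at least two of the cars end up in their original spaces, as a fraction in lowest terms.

958879/3628800

Favorable outcomes: Σ_{i≥2} C(10,i)·!(10-i) = 45·14833 + 120·1854 + 210·265 + 252·44 + 210·9 + 120·2 + 45·1 + 10·0 + 1·1 = 958879.
Total outcomes: 10! = 3628800.
Probability = 958879/3628800 = 958879/3628800.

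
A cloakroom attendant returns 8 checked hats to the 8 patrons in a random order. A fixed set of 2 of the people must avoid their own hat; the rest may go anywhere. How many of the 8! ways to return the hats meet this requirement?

Let A_j be the event that the j-th constrained one is fixed. By inclusion-exclusion over the 2 events:
Σ_{j=0}^{2} (-1)^j C(2,j)(8-j)!
= C(2,0)·8! - C(2,1)·7! + C(2,2)·6!
= 40320 - 10080 + 720
= 30960

30960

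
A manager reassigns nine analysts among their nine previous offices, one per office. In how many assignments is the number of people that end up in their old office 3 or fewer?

Sum C(9,i)·!(9-i) for i = 0..3:
  i=0: C(9,0)·!9 = 1·133496 = 133496
  i=1: C(9,1)·!8 = 9·14833 = 133497
  i=2: C(9,2)·!7 = 36·1854 = 66744
  i=3: C(9,3)·!6 = 84·265 = 22260
Total = 355997.

355997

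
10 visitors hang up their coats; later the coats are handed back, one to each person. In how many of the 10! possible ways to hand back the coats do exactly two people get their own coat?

667485

Pick the 2 fixed positions: C(10,2) = 45 ways.
The remaining 8 must be deranged: !8 = 14833.
Total: 45 × 14833 = 667485.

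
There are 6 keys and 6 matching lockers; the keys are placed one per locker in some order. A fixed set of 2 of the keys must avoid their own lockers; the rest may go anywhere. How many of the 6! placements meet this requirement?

504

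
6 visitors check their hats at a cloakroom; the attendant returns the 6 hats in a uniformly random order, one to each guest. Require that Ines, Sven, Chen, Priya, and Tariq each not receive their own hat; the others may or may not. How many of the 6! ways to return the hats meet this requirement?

309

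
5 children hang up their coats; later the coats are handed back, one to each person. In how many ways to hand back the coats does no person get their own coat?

The subfactorial !5 = [5!/e] (nearest integer).
5! = 120, and 120/e ≈ 44.15, so !5 = 44.

44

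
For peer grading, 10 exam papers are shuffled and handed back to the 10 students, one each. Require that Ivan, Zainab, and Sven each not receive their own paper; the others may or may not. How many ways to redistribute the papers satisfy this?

2656080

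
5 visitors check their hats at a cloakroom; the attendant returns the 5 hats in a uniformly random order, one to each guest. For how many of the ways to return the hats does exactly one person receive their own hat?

45

Choose which one of the 5 is fixed: C(5,1) = 5.
The remaining 4 must be deranged: !4 = 9.
Total: 5 × 9 = 45.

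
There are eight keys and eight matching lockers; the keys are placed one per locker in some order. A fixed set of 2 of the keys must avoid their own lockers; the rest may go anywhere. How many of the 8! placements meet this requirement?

Let A_j be the event that the j-th constrained one is fixed. By inclusion-exclusion over the 2 events:
Σ_{j=0}^{2} (-1)^j C(2,j)(8-j)!
= C(2,0)·8! - C(2,1)·7! + C(2,2)·6!
= 40320 - 10080 + 720
= 30960

30960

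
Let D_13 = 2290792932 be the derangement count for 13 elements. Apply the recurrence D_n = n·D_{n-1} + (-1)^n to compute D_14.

D_14 = 14·2290792932 + 1 = 32071101049.

32071101049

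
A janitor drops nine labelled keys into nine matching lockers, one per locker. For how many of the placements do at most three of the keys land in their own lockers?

Sum C(9,i)·!(9-i) for i = 0..3:
  i=0: C(9,0)·!9 = 1·133496 = 133496
  i=1: C(9,1)·!8 = 9·14833 = 133497
  i=2: C(9,2)·!7 = 36·1854 = 66744
  i=3: C(9,3)·!6 = 84·265 = 22260
Total = 355997.

355997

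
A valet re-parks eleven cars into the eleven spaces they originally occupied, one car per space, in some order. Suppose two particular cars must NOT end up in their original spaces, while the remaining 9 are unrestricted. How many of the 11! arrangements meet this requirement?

33022080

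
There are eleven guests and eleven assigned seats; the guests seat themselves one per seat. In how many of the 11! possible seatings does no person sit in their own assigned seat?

!11 is the nearest integer to 11!/e.
11! = 39916800, and 39916800/e ≈ 14684570.08, so !11 = 14684570.

14684570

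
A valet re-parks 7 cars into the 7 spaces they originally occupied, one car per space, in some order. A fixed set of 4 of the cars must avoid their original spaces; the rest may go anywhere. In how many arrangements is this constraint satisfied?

Let A_j be the event that the j-th constrained one is fixed. By inclusion-exclusion over the 4 events:
Σ_{j=0}^{4} (-1)^j C(4,j)(7-j)!
= C(4,0)·7! - C(4,1)·6! + C(4,2)·5! - C(4,3)·4! + C(4,4)·3!
= 5040 - 2880 + 720 - 96 + 6
= 2790

2790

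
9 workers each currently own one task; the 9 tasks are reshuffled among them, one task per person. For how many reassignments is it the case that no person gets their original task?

!9 = 9! · Σ_{k=0}^{9} (-1)^k/k!
= 9! - 9!/1! + 9!/2! - 9!/3! + 9!/4! - 9!/5! + 9!/6! - 9!/7! + 9!/8! - 9!/9!
= 362880 - 362880 + 181440 - 60480 + 15120 - 3024 + 504 - 72 + 9 - 1
= 133496

133496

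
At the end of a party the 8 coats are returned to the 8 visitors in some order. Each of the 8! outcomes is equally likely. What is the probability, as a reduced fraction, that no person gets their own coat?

Favorable outcomes: !8 = 14833.
Total outcomes: 8! = 40320.
Probability = 14833/40320 = 2119/5760.

2119/5760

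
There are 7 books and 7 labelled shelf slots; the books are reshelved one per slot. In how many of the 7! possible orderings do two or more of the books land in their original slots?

1331

# with exactly i fixed is C(7,i)·!(7-i); sum over i=2..7:
  i=2: C(7,2)·!5 = 21·44 = 924
  i=3: C(7,3)·!4 = 35·9 = 315
  i=4: C(7,4)·!3 = 35·2 = 70
  i=5: C(7,5)·!2 = 21·1 = 21
  i=6: C(7,6)·!1 = 7·0 = 0
  i=7: C(7,7)·!0 = 1·1 = 1
Total = 1331.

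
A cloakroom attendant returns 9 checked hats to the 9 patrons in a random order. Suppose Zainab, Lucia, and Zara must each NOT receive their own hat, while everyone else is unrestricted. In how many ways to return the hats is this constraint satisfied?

256320

Let A_j be the event that the j-th constrained one is fixed. By inclusion-exclusion over the 3 events:
Σ_{j=0}^{3} (-1)^j C(3,j)(9-j)!
= C(3,0)·9! - C(3,1)·8! + C(3,2)·7! - C(3,3)·6!
= 362880 - 120960 + 15120 - 720
= 256320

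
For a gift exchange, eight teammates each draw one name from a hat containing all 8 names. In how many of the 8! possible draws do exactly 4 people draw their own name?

630

Pick the 4 fixed positions: C(8,4) = 70 ways.
The remaining 4 must be deranged: !4 = 9.
Total: 70 × 9 = 630.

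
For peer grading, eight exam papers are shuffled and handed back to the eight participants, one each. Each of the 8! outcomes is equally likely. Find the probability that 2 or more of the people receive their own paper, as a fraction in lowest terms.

Favorable outcomes: Σ_{i≥2} C(8,i)·!(8-i) = 28·265 + 56·44 + 70·9 + 56·2 + 28·1 + 8·0 + 1·1 = 10655.
Total outcomes: 8! = 40320.
Probability = 10655/40320 = 2131/8064.

2131/8064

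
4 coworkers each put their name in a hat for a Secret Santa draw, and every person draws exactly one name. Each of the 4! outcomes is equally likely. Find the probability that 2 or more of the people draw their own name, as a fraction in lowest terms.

Favorable outcomes: Σ_{i≥2} C(4,i)·!(4-i) = 6·1 + 4·0 + 1·1 = 7.
Total outcomes: 4! = 24.
Probability = 7/24 = 7/24.

7/24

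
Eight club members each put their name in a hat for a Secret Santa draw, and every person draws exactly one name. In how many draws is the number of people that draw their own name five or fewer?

# with exactly i fixed is C(8,i)·!(8-i); sum over i=0..5:
  i=0: C(8,0)·!8 = 1·14833 = 14833
  i=1: C(8,1)·!7 = 8·1854 = 14832
  i=2: C(8,2)·!6 = 28·265 = 7420
  i=3: C(8,3)·!5 = 56·44 = 2464
  i=4: C(8,4)·!4 = 70·9 = 630
  i=5: C(8,5)·!3 = 56·2 = 112
Total = 40291.

40291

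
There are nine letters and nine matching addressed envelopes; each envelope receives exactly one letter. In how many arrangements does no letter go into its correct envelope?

!9 is the nearest integer to 9!/e.
9! = 362880, and 362880/e ≈ 133496.09, so !9 = 133496.

133496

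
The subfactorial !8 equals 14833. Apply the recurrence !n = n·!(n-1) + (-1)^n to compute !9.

133496

!9 = 9·14833 - 1 = 133496.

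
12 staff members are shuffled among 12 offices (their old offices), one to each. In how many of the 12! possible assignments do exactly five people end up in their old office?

1468368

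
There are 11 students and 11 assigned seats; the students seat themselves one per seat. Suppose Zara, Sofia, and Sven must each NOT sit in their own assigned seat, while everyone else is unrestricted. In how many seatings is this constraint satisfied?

30078720

Inclusion-exclusion on the 3 forbidden self-matches:
Σ_{j=0}^{3} (-1)^j C(3,j)(11-j)!
= C(3,0)·11! - C(3,1)·10! + C(3,2)·9! - C(3,3)·8!
= 39916800 - 10886400 + 1088640 - 40320
= 30078720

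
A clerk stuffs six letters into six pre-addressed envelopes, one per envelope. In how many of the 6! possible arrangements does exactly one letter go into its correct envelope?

264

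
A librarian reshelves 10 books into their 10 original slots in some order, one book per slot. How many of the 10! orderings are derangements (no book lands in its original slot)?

!10 is the nearest integer to 10!/e.
10! = 3628800, and 3628800/e ≈ 1334960.92, so !10 = 1334961.

1334961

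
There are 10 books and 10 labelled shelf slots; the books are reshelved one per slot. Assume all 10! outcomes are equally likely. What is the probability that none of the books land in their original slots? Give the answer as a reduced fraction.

16481/44800

Favorable outcomes: !10 = 1334961.
Total outcomes: 10! = 3628800.
Probability = 1334961/3628800 = 16481/44800.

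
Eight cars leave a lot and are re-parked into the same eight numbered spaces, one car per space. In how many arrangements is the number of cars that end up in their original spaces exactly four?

630

Choose which 4 of the 8 are fixed: C(8,4) = 70.
The other 4 form a derangement: !4 = 9.
Total: 70 × 9 = 630.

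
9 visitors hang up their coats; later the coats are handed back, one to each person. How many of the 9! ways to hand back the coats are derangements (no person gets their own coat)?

!9 = 9! · Σ_{k=0}^{9} (-1)^k/k!
= 9! - 9!/1! + 9!/2! - 9!/3! + 9!/4! - 9!/5! + 9!/6! - 9!/7! + 9!/8! - 9!/9!
= 362880 - 362880 + 181440 - 60480 + 15120 - 3024 + 504 - 72 + 9 - 1
= 133496

133496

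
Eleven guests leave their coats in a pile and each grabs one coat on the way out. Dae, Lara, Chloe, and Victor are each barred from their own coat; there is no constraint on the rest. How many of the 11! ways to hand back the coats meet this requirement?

27422640

Let A_j be the event that the j-th constrained one is fixed. By inclusion-exclusion over the 4 events:
Σ_{j=0}^{4} (-1)^j C(4,j)(11-j)!
= C(4,0)·11! - C(4,1)·10! + C(4,2)·9! - C(4,3)·8! + C(4,4)·7!
= 39916800 - 14515200 + 2177280 - 161280 + 5040
= 27422640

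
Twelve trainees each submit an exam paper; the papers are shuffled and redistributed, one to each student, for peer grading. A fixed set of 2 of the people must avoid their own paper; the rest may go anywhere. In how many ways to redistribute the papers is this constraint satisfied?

402796800

Inclusion-exclusion on the 2 forbidden self-matches:
Σ_{j=0}^{2} (-1)^j C(2,j)(12-j)!
= C(2,0)·12! - C(2,1)·11! + C(2,2)·10!
= 479001600 - 79833600 + 3628800
= 402796800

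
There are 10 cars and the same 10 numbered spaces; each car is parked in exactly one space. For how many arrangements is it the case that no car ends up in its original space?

1334961

!10 is the nearest integer to 10!/e.
10! = 3628800, and 3628800/e ≈ 1334960.92, so !10 = 1334961.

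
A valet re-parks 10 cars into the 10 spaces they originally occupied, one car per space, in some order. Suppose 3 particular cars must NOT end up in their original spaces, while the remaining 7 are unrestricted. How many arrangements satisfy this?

2656080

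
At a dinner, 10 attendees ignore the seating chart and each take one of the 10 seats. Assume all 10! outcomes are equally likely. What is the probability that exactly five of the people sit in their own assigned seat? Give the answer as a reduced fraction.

11/3600

Favorable outcomes: C(10,5)·!5 = 252·44 = 11088.
Total outcomes: 10! = 3628800.
Probability = 11088/3628800 = 11/3600.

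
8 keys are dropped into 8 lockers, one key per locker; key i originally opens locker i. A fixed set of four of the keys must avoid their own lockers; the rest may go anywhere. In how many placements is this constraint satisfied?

24024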